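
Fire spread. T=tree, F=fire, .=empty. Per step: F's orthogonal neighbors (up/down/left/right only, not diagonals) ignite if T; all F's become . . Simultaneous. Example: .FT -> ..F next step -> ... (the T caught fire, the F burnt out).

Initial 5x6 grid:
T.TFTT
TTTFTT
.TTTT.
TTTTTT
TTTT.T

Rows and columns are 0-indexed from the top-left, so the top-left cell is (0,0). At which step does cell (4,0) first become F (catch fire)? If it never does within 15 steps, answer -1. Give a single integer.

Step 1: cell (4,0)='T' (+5 fires, +2 burnt)
Step 2: cell (4,0)='T' (+6 fires, +5 burnt)
Step 3: cell (4,0)='T' (+5 fires, +6 burnt)
Step 4: cell (4,0)='T' (+4 fires, +5 burnt)
Step 5: cell (4,0)='T' (+3 fires, +4 burnt)
Step 6: cell (4,0)='F' (+1 fires, +3 burnt)
  -> target ignites at step 6
Step 7: cell (4,0)='.' (+0 fires, +1 burnt)
  fire out at step 7

6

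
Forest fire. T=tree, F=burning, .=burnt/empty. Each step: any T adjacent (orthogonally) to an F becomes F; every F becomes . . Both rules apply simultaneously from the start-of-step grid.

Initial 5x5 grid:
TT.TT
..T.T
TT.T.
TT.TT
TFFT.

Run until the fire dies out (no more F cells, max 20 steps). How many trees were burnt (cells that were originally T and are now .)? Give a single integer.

Step 1: +3 fires, +2 burnt (F count now 3)
Step 2: +3 fires, +3 burnt (F count now 3)
Step 3: +3 fires, +3 burnt (F count now 3)
Step 4: +0 fires, +3 burnt (F count now 0)
Fire out after step 4
Initially T: 15, now '.': 19
Total burnt (originally-T cells now '.'): 9

Answer: 9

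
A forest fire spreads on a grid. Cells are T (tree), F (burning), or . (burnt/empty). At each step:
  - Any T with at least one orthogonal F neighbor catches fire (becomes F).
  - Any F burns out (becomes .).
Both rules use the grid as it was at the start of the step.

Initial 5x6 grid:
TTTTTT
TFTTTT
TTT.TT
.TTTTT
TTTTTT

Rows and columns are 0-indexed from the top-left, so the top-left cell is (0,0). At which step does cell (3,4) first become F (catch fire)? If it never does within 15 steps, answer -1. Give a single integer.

Step 1: cell (3,4)='T' (+4 fires, +1 burnt)
Step 2: cell (3,4)='T' (+6 fires, +4 burnt)
Step 3: cell (3,4)='T' (+4 fires, +6 burnt)
Step 4: cell (3,4)='T' (+6 fires, +4 burnt)
Step 5: cell (3,4)='F' (+4 fires, +6 burnt)
  -> target ignites at step 5
Step 6: cell (3,4)='.' (+2 fires, +4 burnt)
Step 7: cell (3,4)='.' (+1 fires, +2 burnt)
Step 8: cell (3,4)='.' (+0 fires, +1 burnt)
  fire out at step 8

5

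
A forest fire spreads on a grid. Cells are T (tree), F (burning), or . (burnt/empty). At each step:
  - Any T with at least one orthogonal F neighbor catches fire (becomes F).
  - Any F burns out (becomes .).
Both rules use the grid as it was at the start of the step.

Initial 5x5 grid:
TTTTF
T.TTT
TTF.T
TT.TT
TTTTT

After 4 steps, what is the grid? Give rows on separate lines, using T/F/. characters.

Step 1: 4 trees catch fire, 2 burn out
  TTTF.
  T.FTF
  TF..T
  TT.TT
  TTTTT
Step 2: 5 trees catch fire, 4 burn out
  TTF..
  T..F.
  F...F
  TF.TT
  TTTTT
Step 3: 5 trees catch fire, 5 burn out
  TF...
  F....
  .....
  F..TF
  TFTTT
Step 4: 5 trees catch fire, 5 burn out
  F....
  .....
  .....
  ...F.
  F.FTF

F....
.....
.....
...F.
F.FTF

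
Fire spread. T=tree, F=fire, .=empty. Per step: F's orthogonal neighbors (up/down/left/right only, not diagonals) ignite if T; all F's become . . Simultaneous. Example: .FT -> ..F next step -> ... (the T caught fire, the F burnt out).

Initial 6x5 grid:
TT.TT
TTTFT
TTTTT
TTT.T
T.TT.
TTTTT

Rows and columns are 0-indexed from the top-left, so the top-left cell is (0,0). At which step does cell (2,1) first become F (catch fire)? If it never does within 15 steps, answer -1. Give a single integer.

Step 1: cell (2,1)='T' (+4 fires, +1 burnt)
Step 2: cell (2,1)='T' (+4 fires, +4 burnt)
Step 3: cell (2,1)='F' (+5 fires, +4 burnt)
  -> target ignites at step 3
Step 4: cell (2,1)='.' (+4 fires, +5 burnt)
Step 5: cell (2,1)='.' (+3 fires, +4 burnt)
Step 6: cell (2,1)='.' (+3 fires, +3 burnt)
Step 7: cell (2,1)='.' (+2 fires, +3 burnt)
Step 8: cell (2,1)='.' (+0 fires, +2 burnt)
  fire out at step 8

3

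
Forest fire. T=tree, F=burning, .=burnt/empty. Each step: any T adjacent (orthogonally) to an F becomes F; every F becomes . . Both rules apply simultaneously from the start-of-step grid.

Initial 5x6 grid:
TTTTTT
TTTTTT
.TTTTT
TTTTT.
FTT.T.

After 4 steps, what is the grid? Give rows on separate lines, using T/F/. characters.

Step 1: 2 trees catch fire, 1 burn out
  TTTTTT
  TTTTTT
  .TTTTT
  FTTTT.
  .FT.T.
Step 2: 2 trees catch fire, 2 burn out
  TTTTTT
  TTTTTT
  .TTTTT
  .FTTT.
  ..F.T.
Step 3: 2 trees catch fire, 2 burn out
  TTTTTT
  TTTTTT
  .FTTTT
  ..FTT.
  ....T.
Step 4: 3 trees catch fire, 2 burn out
  TTTTTT
  TFTTTT
  ..FTTT
  ...FT.
  ....T.

TTTTTT
TFTTTT
..FTTT
...FT.
....T.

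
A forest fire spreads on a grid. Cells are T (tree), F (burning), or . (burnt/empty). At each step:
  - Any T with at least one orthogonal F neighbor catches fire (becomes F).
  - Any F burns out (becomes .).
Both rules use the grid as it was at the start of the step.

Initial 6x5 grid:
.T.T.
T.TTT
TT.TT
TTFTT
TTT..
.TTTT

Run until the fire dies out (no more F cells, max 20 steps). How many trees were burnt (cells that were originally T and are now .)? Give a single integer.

Step 1: +3 fires, +1 burnt (F count now 3)
Step 2: +6 fires, +3 burnt (F count now 6)
Step 3: +6 fires, +6 burnt (F count now 6)
Step 4: +5 fires, +6 burnt (F count now 5)
Step 5: +0 fires, +5 burnt (F count now 0)
Fire out after step 5
Initially T: 21, now '.': 29
Total burnt (originally-T cells now '.'): 20

Answer: 20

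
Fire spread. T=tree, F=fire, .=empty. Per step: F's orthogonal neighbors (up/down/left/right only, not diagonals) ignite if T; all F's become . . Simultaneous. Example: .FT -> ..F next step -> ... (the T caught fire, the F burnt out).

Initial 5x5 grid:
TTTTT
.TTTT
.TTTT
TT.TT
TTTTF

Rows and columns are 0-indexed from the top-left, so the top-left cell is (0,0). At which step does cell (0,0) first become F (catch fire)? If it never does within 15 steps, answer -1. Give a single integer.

Step 1: cell (0,0)='T' (+2 fires, +1 burnt)
Step 2: cell (0,0)='T' (+3 fires, +2 burnt)
Step 3: cell (0,0)='T' (+3 fires, +3 burnt)
Step 4: cell (0,0)='T' (+5 fires, +3 burnt)
Step 5: cell (0,0)='T' (+4 fires, +5 burnt)
Step 6: cell (0,0)='T' (+2 fires, +4 burnt)
Step 7: cell (0,0)='T' (+1 fires, +2 burnt)
Step 8: cell (0,0)='F' (+1 fires, +1 burnt)
  -> target ignites at step 8
Step 9: cell (0,0)='.' (+0 fires, +1 burnt)
  fire out at step 9

8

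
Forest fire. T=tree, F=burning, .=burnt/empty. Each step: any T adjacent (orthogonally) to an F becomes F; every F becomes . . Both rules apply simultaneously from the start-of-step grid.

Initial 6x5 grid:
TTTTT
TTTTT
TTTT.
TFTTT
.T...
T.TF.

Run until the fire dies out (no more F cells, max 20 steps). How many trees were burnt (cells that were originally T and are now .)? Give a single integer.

Answer: 20

Derivation:
Step 1: +5 fires, +2 burnt (F count now 5)
Step 2: +4 fires, +5 burnt (F count now 4)
Step 3: +5 fires, +4 burnt (F count now 5)
Step 4: +3 fires, +5 burnt (F count now 3)
Step 5: +2 fires, +3 burnt (F count now 2)
Step 6: +1 fires, +2 burnt (F count now 1)
Step 7: +0 fires, +1 burnt (F count now 0)
Fire out after step 7
Initially T: 21, now '.': 29
Total burnt (originally-T cells now '.'): 20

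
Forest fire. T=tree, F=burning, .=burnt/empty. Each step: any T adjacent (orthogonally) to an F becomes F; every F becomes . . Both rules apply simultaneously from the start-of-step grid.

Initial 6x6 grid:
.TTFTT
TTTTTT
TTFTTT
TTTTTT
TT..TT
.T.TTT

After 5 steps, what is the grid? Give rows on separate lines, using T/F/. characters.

Step 1: 7 trees catch fire, 2 burn out
  .TF.FT
  TTFFTT
  TF.FTT
  TTFTTT
  TT..TT
  .T.TTT
Step 2: 8 trees catch fire, 7 burn out
  .F...F
  TF..FT
  F...FT
  TF.FTT
  TT..TT
  .T.TTT
Step 3: 6 trees catch fire, 8 burn out
  ......
  F....F
  .....F
  F...FT
  TF..TT
  .T.TTT
Step 4: 4 trees catch fire, 6 burn out
  ......
  ......
  ......
  .....F
  F...FT
  .F.TTT
Step 5: 2 trees catch fire, 4 burn out
  ......
  ......
  ......
  ......
  .....F
  ...TFT

......
......
......
......
.....F
...TFT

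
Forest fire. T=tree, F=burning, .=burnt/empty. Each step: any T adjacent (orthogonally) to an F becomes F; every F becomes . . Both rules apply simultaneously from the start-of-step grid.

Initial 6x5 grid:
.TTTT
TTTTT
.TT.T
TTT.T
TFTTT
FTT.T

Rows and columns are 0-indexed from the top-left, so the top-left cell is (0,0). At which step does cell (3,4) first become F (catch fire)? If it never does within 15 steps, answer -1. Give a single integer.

Step 1: cell (3,4)='T' (+4 fires, +2 burnt)
Step 2: cell (3,4)='T' (+5 fires, +4 burnt)
Step 3: cell (3,4)='T' (+3 fires, +5 burnt)
Step 4: cell (3,4)='F' (+5 fires, +3 burnt)
  -> target ignites at step 4
Step 5: cell (3,4)='.' (+3 fires, +5 burnt)
Step 6: cell (3,4)='.' (+2 fires, +3 burnt)
Step 7: cell (3,4)='.' (+1 fires, +2 burnt)
Step 8: cell (3,4)='.' (+0 fires, +1 burnt)
  fire out at step 8

4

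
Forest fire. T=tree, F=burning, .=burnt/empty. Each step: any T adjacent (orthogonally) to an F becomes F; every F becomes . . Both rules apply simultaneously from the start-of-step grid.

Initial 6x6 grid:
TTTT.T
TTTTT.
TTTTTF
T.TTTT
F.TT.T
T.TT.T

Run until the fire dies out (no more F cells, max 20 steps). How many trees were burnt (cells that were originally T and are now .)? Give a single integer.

Answer: 26

Derivation:
Step 1: +4 fires, +2 burnt (F count now 4)
Step 2: +5 fires, +4 burnt (F count now 5)
Step 3: +6 fires, +5 burnt (F count now 6)
Step 4: +6 fires, +6 burnt (F count now 6)
Step 5: +4 fires, +6 burnt (F count now 4)
Step 6: +1 fires, +4 burnt (F count now 1)
Step 7: +0 fires, +1 burnt (F count now 0)
Fire out after step 7
Initially T: 27, now '.': 35
Total burnt (originally-T cells now '.'): 26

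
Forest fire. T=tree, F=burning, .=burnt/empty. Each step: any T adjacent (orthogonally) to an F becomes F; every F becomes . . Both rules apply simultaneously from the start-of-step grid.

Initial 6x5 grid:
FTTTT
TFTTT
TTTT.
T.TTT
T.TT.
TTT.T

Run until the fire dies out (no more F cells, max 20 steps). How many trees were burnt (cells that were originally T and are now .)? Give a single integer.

Step 1: +4 fires, +2 burnt (F count now 4)
Step 2: +4 fires, +4 burnt (F count now 4)
Step 3: +5 fires, +4 burnt (F count now 5)
Step 4: +4 fires, +5 burnt (F count now 4)
Step 5: +4 fires, +4 burnt (F count now 4)
Step 6: +1 fires, +4 burnt (F count now 1)
Step 7: +0 fires, +1 burnt (F count now 0)
Fire out after step 7
Initially T: 23, now '.': 29
Total burnt (originally-T cells now '.'): 22

Answer: 22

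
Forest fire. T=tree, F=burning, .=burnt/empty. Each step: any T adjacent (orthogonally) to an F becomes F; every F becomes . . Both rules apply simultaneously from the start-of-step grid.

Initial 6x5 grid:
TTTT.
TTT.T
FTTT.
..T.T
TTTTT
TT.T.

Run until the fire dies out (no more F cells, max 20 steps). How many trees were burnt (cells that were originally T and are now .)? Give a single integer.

Answer: 20

Derivation:
Step 1: +2 fires, +1 burnt (F count now 2)
Step 2: +3 fires, +2 burnt (F count now 3)
Step 3: +4 fires, +3 burnt (F count now 4)
Step 4: +2 fires, +4 burnt (F count now 2)
Step 5: +3 fires, +2 burnt (F count now 3)
Step 6: +4 fires, +3 burnt (F count now 4)
Step 7: +2 fires, +4 burnt (F count now 2)
Step 8: +0 fires, +2 burnt (F count now 0)
Fire out after step 8
Initially T: 21, now '.': 29
Total burnt (originally-T cells now '.'): 20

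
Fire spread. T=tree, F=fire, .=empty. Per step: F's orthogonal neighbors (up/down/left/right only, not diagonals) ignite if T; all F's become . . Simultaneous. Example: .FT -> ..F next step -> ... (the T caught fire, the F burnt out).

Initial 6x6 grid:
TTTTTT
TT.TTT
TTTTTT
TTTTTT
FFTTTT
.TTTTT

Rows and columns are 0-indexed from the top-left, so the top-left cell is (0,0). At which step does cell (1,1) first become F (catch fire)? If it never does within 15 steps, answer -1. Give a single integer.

Step 1: cell (1,1)='T' (+4 fires, +2 burnt)
Step 2: cell (1,1)='T' (+5 fires, +4 burnt)
Step 3: cell (1,1)='F' (+6 fires, +5 burnt)
  -> target ignites at step 3
Step 4: cell (1,1)='.' (+6 fires, +6 burnt)
Step 5: cell (1,1)='.' (+5 fires, +6 burnt)
Step 6: cell (1,1)='.' (+3 fires, +5 burnt)
Step 7: cell (1,1)='.' (+2 fires, +3 burnt)
Step 8: cell (1,1)='.' (+1 fires, +2 burnt)
Step 9: cell (1,1)='.' (+0 fires, +1 burnt)
  fire out at step 9

3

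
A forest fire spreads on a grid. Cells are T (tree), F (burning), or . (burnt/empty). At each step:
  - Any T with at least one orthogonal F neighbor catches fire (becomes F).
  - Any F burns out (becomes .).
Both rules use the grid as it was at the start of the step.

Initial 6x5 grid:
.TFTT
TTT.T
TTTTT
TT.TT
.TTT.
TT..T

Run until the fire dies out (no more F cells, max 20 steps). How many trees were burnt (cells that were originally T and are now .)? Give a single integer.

Step 1: +3 fires, +1 burnt (F count now 3)
Step 2: +3 fires, +3 burnt (F count now 3)
Step 3: +4 fires, +3 burnt (F count now 4)
Step 4: +4 fires, +4 burnt (F count now 4)
Step 5: +4 fires, +4 burnt (F count now 4)
Step 6: +2 fires, +4 burnt (F count now 2)
Step 7: +1 fires, +2 burnt (F count now 1)
Step 8: +0 fires, +1 burnt (F count now 0)
Fire out after step 8
Initially T: 22, now '.': 29
Total burnt (originally-T cells now '.'): 21

Answer: 21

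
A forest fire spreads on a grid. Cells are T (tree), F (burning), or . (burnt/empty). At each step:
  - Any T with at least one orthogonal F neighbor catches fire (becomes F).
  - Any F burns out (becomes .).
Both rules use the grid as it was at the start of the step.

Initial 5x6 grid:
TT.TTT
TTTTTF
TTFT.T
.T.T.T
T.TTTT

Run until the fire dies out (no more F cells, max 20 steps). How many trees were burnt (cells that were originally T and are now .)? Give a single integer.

Answer: 21

Derivation:
Step 1: +6 fires, +2 burnt (F count now 6)
Step 2: +7 fires, +6 burnt (F count now 7)
Step 3: +5 fires, +7 burnt (F count now 5)
Step 4: +3 fires, +5 burnt (F count now 3)
Step 5: +0 fires, +3 burnt (F count now 0)
Fire out after step 5
Initially T: 22, now '.': 29
Total burnt (originally-T cells now '.'): 21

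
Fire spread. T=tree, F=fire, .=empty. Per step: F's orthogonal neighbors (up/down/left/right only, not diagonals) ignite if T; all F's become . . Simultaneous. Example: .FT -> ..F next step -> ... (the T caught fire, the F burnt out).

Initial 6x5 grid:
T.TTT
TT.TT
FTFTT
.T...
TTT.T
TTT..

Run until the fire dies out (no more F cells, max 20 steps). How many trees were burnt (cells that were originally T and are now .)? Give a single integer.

Step 1: +3 fires, +2 burnt (F count now 3)
Step 2: +5 fires, +3 burnt (F count now 5)
Step 3: +3 fires, +5 burnt (F count now 3)
Step 4: +5 fires, +3 burnt (F count now 5)
Step 5: +2 fires, +5 burnt (F count now 2)
Step 6: +0 fires, +2 burnt (F count now 0)
Fire out after step 6
Initially T: 19, now '.': 29
Total burnt (originally-T cells now '.'): 18

Answer: 18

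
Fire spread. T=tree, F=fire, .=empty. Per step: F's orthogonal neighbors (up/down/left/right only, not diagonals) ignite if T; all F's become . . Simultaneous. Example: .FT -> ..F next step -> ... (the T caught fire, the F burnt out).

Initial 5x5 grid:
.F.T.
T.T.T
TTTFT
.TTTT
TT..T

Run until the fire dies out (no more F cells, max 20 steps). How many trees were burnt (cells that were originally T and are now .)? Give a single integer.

Step 1: +3 fires, +2 burnt (F count now 3)
Step 2: +5 fires, +3 burnt (F count now 5)
Step 3: +3 fires, +5 burnt (F count now 3)
Step 4: +2 fires, +3 burnt (F count now 2)
Step 5: +1 fires, +2 burnt (F count now 1)
Step 6: +0 fires, +1 burnt (F count now 0)
Fire out after step 6
Initially T: 15, now '.': 24
Total burnt (originally-T cells now '.'): 14

Answer: 14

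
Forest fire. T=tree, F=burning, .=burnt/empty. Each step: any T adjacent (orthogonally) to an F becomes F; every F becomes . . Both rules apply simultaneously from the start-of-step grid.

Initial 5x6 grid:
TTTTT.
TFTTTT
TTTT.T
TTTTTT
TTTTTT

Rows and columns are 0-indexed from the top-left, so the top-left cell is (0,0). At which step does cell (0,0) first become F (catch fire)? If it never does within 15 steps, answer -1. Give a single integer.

Step 1: cell (0,0)='T' (+4 fires, +1 burnt)
Step 2: cell (0,0)='F' (+6 fires, +4 burnt)
  -> target ignites at step 2
Step 3: cell (0,0)='.' (+6 fires, +6 burnt)
Step 4: cell (0,0)='.' (+5 fires, +6 burnt)
Step 5: cell (0,0)='.' (+3 fires, +5 burnt)
Step 6: cell (0,0)='.' (+2 fires, +3 burnt)
Step 7: cell (0,0)='.' (+1 fires, +2 burnt)
Step 8: cell (0,0)='.' (+0 fires, +1 burnt)
  fire out at step 8

2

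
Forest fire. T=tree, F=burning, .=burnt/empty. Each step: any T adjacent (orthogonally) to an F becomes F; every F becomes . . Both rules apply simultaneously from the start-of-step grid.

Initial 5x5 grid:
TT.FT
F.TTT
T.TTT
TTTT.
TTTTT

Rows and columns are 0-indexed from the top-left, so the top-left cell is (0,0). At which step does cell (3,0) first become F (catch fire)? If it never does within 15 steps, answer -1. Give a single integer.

Step 1: cell (3,0)='T' (+4 fires, +2 burnt)
Step 2: cell (3,0)='F' (+5 fires, +4 burnt)
  -> target ignites at step 2
Step 3: cell (3,0)='.' (+5 fires, +5 burnt)
Step 4: cell (3,0)='.' (+3 fires, +5 burnt)
Step 5: cell (3,0)='.' (+2 fires, +3 burnt)
Step 6: cell (3,0)='.' (+0 fires, +2 burnt)
  fire out at step 6

2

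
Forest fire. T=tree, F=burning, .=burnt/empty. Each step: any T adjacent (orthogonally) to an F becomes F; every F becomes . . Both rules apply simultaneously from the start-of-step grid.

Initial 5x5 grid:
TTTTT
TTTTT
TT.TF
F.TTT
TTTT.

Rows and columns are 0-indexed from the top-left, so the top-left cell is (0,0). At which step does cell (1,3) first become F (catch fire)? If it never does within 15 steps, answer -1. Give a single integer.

Step 1: cell (1,3)='T' (+5 fires, +2 burnt)
Step 2: cell (1,3)='F' (+6 fires, +5 burnt)
  -> target ignites at step 2
Step 3: cell (1,3)='.' (+7 fires, +6 burnt)
Step 4: cell (1,3)='.' (+2 fires, +7 burnt)
Step 5: cell (1,3)='.' (+0 fires, +2 burnt)
  fire out at step 5

2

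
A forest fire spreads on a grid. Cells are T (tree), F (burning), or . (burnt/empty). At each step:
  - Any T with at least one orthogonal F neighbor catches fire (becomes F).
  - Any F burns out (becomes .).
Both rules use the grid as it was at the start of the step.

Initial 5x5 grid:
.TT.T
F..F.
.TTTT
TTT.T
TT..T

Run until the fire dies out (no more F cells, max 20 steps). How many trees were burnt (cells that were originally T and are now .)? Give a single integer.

Answer: 11

Derivation:
Step 1: +1 fires, +2 burnt (F count now 1)
Step 2: +2 fires, +1 burnt (F count now 2)
Step 3: +3 fires, +2 burnt (F count now 3)
Step 4: +2 fires, +3 burnt (F count now 2)
Step 5: +2 fires, +2 burnt (F count now 2)
Step 6: +1 fires, +2 burnt (F count now 1)
Step 7: +0 fires, +1 burnt (F count now 0)
Fire out after step 7
Initially T: 14, now '.': 22
Total burnt (originally-T cells now '.'): 11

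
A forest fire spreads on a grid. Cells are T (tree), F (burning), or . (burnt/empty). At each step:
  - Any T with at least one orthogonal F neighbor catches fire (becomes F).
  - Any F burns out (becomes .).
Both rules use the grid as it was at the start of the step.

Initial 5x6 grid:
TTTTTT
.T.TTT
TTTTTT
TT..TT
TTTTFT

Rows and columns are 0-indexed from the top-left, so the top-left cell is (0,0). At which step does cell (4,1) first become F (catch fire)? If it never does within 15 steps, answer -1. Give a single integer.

Step 1: cell (4,1)='T' (+3 fires, +1 burnt)
Step 2: cell (4,1)='T' (+3 fires, +3 burnt)
Step 3: cell (4,1)='F' (+4 fires, +3 burnt)
  -> target ignites at step 3
Step 4: cell (4,1)='.' (+6 fires, +4 burnt)
Step 5: cell (4,1)='.' (+4 fires, +6 burnt)
Step 6: cell (4,1)='.' (+3 fires, +4 burnt)
Step 7: cell (4,1)='.' (+1 fires, +3 burnt)
Step 8: cell (4,1)='.' (+1 fires, +1 burnt)
Step 9: cell (4,1)='.' (+0 fires, +1 burnt)
  fire out at step 9

3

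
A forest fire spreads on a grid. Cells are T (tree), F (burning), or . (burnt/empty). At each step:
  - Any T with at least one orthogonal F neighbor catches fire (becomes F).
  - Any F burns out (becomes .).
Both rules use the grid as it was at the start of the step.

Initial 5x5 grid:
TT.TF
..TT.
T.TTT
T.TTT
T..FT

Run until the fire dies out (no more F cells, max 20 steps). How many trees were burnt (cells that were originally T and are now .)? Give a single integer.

Step 1: +3 fires, +2 burnt (F count now 3)
Step 2: +4 fires, +3 burnt (F count now 4)
Step 3: +3 fires, +4 burnt (F count now 3)
Step 4: +0 fires, +3 burnt (F count now 0)
Fire out after step 4
Initially T: 15, now '.': 20
Total burnt (originally-T cells now '.'): 10

Answer: 10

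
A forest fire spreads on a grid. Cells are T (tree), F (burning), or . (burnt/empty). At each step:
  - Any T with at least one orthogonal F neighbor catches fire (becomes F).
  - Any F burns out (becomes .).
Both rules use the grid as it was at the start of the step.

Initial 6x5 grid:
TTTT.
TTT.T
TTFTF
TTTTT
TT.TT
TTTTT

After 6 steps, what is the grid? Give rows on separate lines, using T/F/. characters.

Step 1: 6 trees catch fire, 2 burn out
  TTTT.
  TTF.F
  TF.F.
  TTFTF
  TT.TT
  TTTTT
Step 2: 6 trees catch fire, 6 burn out
  TTFT.
  TF...
  F....
  TF.F.
  TT.TF
  TTTTT
Step 3: 7 trees catch fire, 6 burn out
  TF.F.
  F....
  .....
  F....
  TF.F.
  TTTTF
Step 4: 4 trees catch fire, 7 burn out
  F....
  .....
  .....
  .....
  F....
  TFTF.
Step 5: 2 trees catch fire, 4 burn out
  .....
  .....
  .....
  .....
  .....
  F.F..
Step 6: 0 trees catch fire, 2 burn out
  .....
  .....
  .....
  .....
  .....
  .....

.....
.....
.....
.....
.....
.....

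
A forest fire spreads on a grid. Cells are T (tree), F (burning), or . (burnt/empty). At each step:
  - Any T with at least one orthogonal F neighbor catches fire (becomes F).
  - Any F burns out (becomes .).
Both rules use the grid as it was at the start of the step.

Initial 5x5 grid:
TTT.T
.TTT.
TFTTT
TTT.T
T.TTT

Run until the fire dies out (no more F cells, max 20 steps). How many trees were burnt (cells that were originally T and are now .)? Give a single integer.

Answer: 18

Derivation:
Step 1: +4 fires, +1 burnt (F count now 4)
Step 2: +5 fires, +4 burnt (F count now 5)
Step 3: +6 fires, +5 burnt (F count now 6)
Step 4: +2 fires, +6 burnt (F count now 2)
Step 5: +1 fires, +2 burnt (F count now 1)
Step 6: +0 fires, +1 burnt (F count now 0)
Fire out after step 6
Initially T: 19, now '.': 24
Total burnt (originally-T cells now '.'): 18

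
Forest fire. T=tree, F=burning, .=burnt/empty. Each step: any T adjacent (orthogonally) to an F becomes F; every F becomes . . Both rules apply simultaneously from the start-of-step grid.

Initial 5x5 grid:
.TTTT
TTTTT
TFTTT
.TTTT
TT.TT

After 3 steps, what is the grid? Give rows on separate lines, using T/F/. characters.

Step 1: 4 trees catch fire, 1 burn out
  .TTTT
  TFTTT
  F.FTT
  .FTTT
  TT.TT
Step 2: 6 trees catch fire, 4 burn out
  .FTTT
  F.FTT
  ...FT
  ..FTT
  TF.TT
Step 3: 5 trees catch fire, 6 burn out
  ..FTT
  ...FT
  ....F
  ...FT
  F..TT

..FTT
...FT
....F
...FT
F..TT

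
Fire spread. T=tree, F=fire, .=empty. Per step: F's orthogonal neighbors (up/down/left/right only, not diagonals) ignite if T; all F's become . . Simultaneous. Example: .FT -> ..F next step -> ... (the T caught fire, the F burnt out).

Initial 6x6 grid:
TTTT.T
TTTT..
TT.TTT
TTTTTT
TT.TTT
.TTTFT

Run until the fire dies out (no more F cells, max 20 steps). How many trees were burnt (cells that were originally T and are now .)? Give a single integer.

Step 1: +3 fires, +1 burnt (F count now 3)
Step 2: +4 fires, +3 burnt (F count now 4)
Step 3: +4 fires, +4 burnt (F count now 4)
Step 4: +4 fires, +4 burnt (F count now 4)
Step 5: +3 fires, +4 burnt (F count now 3)
Step 6: +4 fires, +3 burnt (F count now 4)
Step 7: +3 fires, +4 burnt (F count now 3)
Step 8: +2 fires, +3 burnt (F count now 2)
Step 9: +1 fires, +2 burnt (F count now 1)
Step 10: +0 fires, +1 burnt (F count now 0)
Fire out after step 10
Initially T: 29, now '.': 35
Total burnt (originally-T cells now '.'): 28

Answer: 28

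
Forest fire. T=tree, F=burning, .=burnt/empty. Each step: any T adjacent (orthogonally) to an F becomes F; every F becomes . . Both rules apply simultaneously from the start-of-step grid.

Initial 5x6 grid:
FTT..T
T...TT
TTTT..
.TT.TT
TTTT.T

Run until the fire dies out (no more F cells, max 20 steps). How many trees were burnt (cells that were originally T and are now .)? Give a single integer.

Answer: 13

Derivation:
Step 1: +2 fires, +1 burnt (F count now 2)
Step 2: +2 fires, +2 burnt (F count now 2)
Step 3: +1 fires, +2 burnt (F count now 1)
Step 4: +2 fires, +1 burnt (F count now 2)
Step 5: +3 fires, +2 burnt (F count now 3)
Step 6: +2 fires, +3 burnt (F count now 2)
Step 7: +1 fires, +2 burnt (F count now 1)
Step 8: +0 fires, +1 burnt (F count now 0)
Fire out after step 8
Initially T: 19, now '.': 24
Total burnt (originally-T cells now '.'): 13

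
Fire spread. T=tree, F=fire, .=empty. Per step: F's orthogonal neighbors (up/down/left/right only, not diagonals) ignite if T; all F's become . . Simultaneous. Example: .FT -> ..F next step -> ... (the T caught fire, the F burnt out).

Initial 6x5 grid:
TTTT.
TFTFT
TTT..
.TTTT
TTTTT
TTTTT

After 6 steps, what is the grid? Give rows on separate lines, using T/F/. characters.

Step 1: 6 trees catch fire, 2 burn out
  TFTF.
  F.F.F
  TFT..
  .TTTT
  TTTTT
  TTTTT
Step 2: 5 trees catch fire, 6 burn out
  F.F..
  .....
  F.F..
  .FTTT
  TTTTT
  TTTTT
Step 3: 2 trees catch fire, 5 burn out
  .....
  .....
  .....
  ..FTT
  TFTTT
  TTTTT
Step 4: 4 trees catch fire, 2 burn out
  .....
  .....
  .....
  ...FT
  F.FTT
  TFTTT
Step 5: 4 trees catch fire, 4 burn out
  .....
  .....
  .....
  ....F
  ...FT
  F.FTT
Step 6: 2 trees catch fire, 4 burn out
  .....
  .....
  .....
  .....
  ....F
  ...FT

.....
.....
.....
.....
....F
...FT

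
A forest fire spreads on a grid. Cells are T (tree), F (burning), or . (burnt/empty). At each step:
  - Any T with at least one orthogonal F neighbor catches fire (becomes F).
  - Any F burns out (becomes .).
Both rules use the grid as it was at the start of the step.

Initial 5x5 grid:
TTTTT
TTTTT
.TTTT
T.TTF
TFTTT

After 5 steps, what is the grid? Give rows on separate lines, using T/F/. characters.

Step 1: 5 trees catch fire, 2 burn out
  TTTTT
  TTTTT
  .TTTF
  T.TF.
  F.FTF
Step 2: 5 trees catch fire, 5 burn out
  TTTTT
  TTTTF
  .TTF.
  F.F..
  ...F.
Step 3: 3 trees catch fire, 5 burn out
  TTTTF
  TTTF.
  .TF..
  .....
  .....
Step 4: 3 trees catch fire, 3 burn out
  TTTF.
  TTF..
  .F...
  .....
  .....
Step 5: 2 trees catch fire, 3 burn out
  TTF..
  TF...
  .....
  .....
  .....

TTF..
TF...
.....
.....
.....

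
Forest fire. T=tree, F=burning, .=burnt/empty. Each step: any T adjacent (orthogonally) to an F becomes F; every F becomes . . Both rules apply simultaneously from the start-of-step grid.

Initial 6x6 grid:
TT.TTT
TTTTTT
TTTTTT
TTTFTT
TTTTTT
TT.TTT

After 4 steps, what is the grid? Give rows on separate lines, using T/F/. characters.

Step 1: 4 trees catch fire, 1 burn out
  TT.TTT
  TTTTTT
  TTTFTT
  TTF.FT
  TTTFTT
  TT.TTT
Step 2: 8 trees catch fire, 4 burn out
  TT.TTT
  TTTFTT
  TTF.FT
  TF...F
  TTF.FT
  TT.FTT
Step 3: 9 trees catch fire, 8 burn out
  TT.FTT
  TTF.FT
  TF...F
  F.....
  TF...F
  TT..FT
Step 4: 7 trees catch fire, 9 burn out
  TT..FT
  TF...F
  F.....
  ......
  F.....
  TF...F

TT..FT
TF...F
F.....
......
F.....
TF...F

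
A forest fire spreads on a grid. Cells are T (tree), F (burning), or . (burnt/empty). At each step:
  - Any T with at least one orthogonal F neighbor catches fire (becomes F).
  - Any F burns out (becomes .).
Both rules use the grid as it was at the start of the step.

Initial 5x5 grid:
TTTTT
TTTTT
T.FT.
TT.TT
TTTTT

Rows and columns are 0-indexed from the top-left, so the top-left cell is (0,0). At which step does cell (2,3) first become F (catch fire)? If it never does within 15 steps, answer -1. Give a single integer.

Step 1: cell (2,3)='F' (+2 fires, +1 burnt)
  -> target ignites at step 1
Step 2: cell (2,3)='.' (+4 fires, +2 burnt)
Step 3: cell (2,3)='.' (+6 fires, +4 burnt)
Step 4: cell (2,3)='.' (+5 fires, +6 burnt)
Step 5: cell (2,3)='.' (+2 fires, +5 burnt)
Step 6: cell (2,3)='.' (+2 fires, +2 burnt)
Step 7: cell (2,3)='.' (+0 fires, +2 burnt)
  fire out at step 7

1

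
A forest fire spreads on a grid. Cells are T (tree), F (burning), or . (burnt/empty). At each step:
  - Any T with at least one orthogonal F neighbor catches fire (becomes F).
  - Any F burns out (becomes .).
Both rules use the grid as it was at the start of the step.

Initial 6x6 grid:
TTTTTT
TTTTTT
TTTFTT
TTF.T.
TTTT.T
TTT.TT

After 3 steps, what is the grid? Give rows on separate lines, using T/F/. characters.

Step 1: 5 trees catch fire, 2 burn out
  TTTTTT
  TTTFTT
  TTF.FT
  TF..T.
  TTFT.T
  TTT.TT
Step 2: 10 trees catch fire, 5 burn out
  TTTFTT
  TTF.FT
  TF...F
  F...F.
  TF.F.T
  TTF.TT
Step 3: 7 trees catch fire, 10 burn out
  TTF.FT
  TF...F
  F.....
  ......
  F....T
  TF..TT

TTF.FT
TF...F
F.....
......
F....T
TF..TT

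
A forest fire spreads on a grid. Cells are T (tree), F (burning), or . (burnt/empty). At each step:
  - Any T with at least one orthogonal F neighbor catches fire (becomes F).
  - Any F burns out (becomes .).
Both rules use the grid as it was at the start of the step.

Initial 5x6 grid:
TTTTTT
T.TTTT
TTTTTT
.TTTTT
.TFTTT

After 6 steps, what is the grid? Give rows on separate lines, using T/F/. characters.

Step 1: 3 trees catch fire, 1 burn out
  TTTTTT
  T.TTTT
  TTTTTT
  .TFTTT
  .F.FTT
Step 2: 4 trees catch fire, 3 burn out
  TTTTTT
  T.TTTT
  TTFTTT
  .F.FTT
  ....FT
Step 3: 5 trees catch fire, 4 burn out
  TTTTTT
  T.FTTT
  TF.FTT
  ....FT
  .....F
Step 4: 5 trees catch fire, 5 burn out
  TTFTTT
  T..FTT
  F...FT
  .....F
  ......
Step 5: 5 trees catch fire, 5 burn out
  TF.FTT
  F...FT
  .....F
  ......
  ......
Step 6: 3 trees catch fire, 5 burn out
  F...FT
  .....F
  ......
  ......
  ......

F...FT
.....F
......
......
......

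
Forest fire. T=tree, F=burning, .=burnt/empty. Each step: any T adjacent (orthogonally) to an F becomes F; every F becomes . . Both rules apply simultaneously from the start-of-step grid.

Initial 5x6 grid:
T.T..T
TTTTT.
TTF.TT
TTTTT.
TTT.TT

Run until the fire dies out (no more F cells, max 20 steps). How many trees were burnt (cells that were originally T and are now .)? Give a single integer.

Step 1: +3 fires, +1 burnt (F count now 3)
Step 2: +7 fires, +3 burnt (F count now 7)
Step 3: +5 fires, +7 burnt (F count now 5)
Step 4: +4 fires, +5 burnt (F count now 4)
Step 5: +2 fires, +4 burnt (F count now 2)
Step 6: +0 fires, +2 burnt (F count now 0)
Fire out after step 6
Initially T: 22, now '.': 29
Total burnt (originally-T cells now '.'): 21

Answer: 21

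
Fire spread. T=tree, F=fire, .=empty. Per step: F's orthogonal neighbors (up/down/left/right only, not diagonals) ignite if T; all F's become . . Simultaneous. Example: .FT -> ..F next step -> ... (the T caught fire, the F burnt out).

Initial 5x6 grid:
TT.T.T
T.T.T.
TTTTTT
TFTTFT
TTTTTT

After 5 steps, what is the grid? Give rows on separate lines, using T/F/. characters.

Step 1: 8 trees catch fire, 2 burn out
  TT.T.T
  T.T.T.
  TFTTFT
  F.FF.F
  TFTTFT
Step 2: 9 trees catch fire, 8 burn out
  TT.T.T
  T.T.F.
  F.FF.F
  ......
  F.FF.F
Step 3: 2 trees catch fire, 9 burn out
  TT.T.T
  F.F...
  ......
  ......
  ......
Step 4: 1 trees catch fire, 2 burn out
  FT.T.T
  ......
  ......
  ......
  ......
Step 5: 1 trees catch fire, 1 burn out
  .F.T.T
  ......
  ......
  ......
  ......

.F.T.T
......
......
......
......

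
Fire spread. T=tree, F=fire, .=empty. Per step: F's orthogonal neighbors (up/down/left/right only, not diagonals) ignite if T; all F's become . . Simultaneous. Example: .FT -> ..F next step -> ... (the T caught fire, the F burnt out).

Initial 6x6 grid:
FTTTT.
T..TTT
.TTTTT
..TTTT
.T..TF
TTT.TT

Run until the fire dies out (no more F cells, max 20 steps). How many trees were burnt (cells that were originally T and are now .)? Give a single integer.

Step 1: +5 fires, +2 burnt (F count now 5)
Step 2: +4 fires, +5 burnt (F count now 4)
Step 3: +4 fires, +4 burnt (F count now 4)
Step 4: +5 fires, +4 burnt (F count now 5)
Step 5: +1 fires, +5 burnt (F count now 1)
Step 6: +1 fires, +1 burnt (F count now 1)
Step 7: +0 fires, +1 burnt (F count now 0)
Fire out after step 7
Initially T: 24, now '.': 32
Total burnt (originally-T cells now '.'): 20

Answer: 20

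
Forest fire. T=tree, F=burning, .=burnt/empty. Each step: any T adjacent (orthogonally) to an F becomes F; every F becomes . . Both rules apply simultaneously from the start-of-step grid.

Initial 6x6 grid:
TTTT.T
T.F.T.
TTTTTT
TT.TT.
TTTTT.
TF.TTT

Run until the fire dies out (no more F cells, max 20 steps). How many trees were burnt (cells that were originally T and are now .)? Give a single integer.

Step 1: +4 fires, +2 burnt (F count now 4)
Step 2: +7 fires, +4 burnt (F count now 7)
Step 3: +6 fires, +7 burnt (F count now 6)
Step 4: +6 fires, +6 burnt (F count now 6)
Step 5: +1 fires, +6 burnt (F count now 1)
Step 6: +1 fires, +1 burnt (F count now 1)
Step 7: +0 fires, +1 burnt (F count now 0)
Fire out after step 7
Initially T: 26, now '.': 35
Total burnt (originally-T cells now '.'): 25

Answer: 25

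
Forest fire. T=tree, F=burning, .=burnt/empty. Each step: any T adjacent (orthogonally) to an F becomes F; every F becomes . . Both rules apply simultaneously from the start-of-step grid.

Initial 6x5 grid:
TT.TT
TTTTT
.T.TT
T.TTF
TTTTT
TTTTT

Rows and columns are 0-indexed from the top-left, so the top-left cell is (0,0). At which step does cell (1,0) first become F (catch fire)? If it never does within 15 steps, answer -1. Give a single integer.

Step 1: cell (1,0)='T' (+3 fires, +1 burnt)
Step 2: cell (1,0)='T' (+5 fires, +3 burnt)
Step 3: cell (1,0)='T' (+4 fires, +5 burnt)
Step 4: cell (1,0)='T' (+4 fires, +4 burnt)
Step 5: cell (1,0)='T' (+3 fires, +4 burnt)
Step 6: cell (1,0)='F' (+5 fires, +3 burnt)
  -> target ignites at step 6
Step 7: cell (1,0)='.' (+1 fires, +5 burnt)
Step 8: cell (1,0)='.' (+0 fires, +1 burnt)
  fire out at step 8

6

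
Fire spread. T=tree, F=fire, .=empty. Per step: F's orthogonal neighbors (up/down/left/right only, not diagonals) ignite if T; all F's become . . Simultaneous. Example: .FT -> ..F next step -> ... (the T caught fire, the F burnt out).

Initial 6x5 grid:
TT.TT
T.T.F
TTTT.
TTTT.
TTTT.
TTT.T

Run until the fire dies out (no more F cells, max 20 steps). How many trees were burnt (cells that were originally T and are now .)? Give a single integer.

Step 1: +1 fires, +1 burnt (F count now 1)
Step 2: +1 fires, +1 burnt (F count now 1)
Step 3: +0 fires, +1 burnt (F count now 0)
Fire out after step 3
Initially T: 22, now '.': 10
Total burnt (originally-T cells now '.'): 2

Answer: 2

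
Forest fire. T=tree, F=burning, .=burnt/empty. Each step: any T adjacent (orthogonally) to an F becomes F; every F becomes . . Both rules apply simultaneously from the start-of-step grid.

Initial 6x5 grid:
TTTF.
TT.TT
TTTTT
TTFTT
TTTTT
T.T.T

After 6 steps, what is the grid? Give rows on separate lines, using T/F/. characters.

Step 1: 6 trees catch fire, 2 burn out
  TTF..
  TT.FT
  TTFTT
  TF.FT
  TTFTT
  T.T.T
Step 2: 9 trees catch fire, 6 burn out
  TF...
  TT..F
  TF.FT
  F...F
  TF.FT
  T.F.T
Step 3: 6 trees catch fire, 9 burn out
  F....
  TF...
  F...F
  .....
  F...F
  T...T
Step 4: 3 trees catch fire, 6 burn out
  .....
  F....
  .....
  .....
  .....
  F...F
Step 5: 0 trees catch fire, 3 burn out
  .....
  .....
  .....
  .....
  .....
  .....
Step 6: 0 trees catch fire, 0 burn out
  .....
  .....
  .....
  .....
  .....
  .....

.....
.....
.....
.....
.....
.....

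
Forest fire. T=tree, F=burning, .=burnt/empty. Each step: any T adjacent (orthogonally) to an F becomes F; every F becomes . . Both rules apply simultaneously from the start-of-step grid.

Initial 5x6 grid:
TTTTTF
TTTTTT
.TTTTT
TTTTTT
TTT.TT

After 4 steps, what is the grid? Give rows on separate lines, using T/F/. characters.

Step 1: 2 trees catch fire, 1 burn out
  TTTTF.
  TTTTTF
  .TTTTT
  TTTTTT
  TTT.TT
Step 2: 3 trees catch fire, 2 burn out
  TTTF..
  TTTTF.
  .TTTTF
  TTTTTT
  TTT.TT
Step 3: 4 trees catch fire, 3 burn out
  TTF...
  TTTF..
  .TTTF.
  TTTTTF
  TTT.TT
Step 4: 5 trees catch fire, 4 burn out
  TF....
  TTF...
  .TTF..
  TTTTF.
  TTT.TF

TF....
TTF...
.TTF..
TTTTF.
TTT.TF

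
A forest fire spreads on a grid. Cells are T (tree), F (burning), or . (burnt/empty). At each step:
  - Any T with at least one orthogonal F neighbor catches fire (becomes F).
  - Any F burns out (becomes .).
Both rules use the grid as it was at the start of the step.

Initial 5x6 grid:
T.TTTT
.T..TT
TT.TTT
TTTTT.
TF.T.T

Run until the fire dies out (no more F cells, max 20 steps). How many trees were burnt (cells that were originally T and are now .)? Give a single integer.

Answer: 19

Derivation:
Step 1: +2 fires, +1 burnt (F count now 2)
Step 2: +3 fires, +2 burnt (F count now 3)
Step 3: +3 fires, +3 burnt (F count now 3)
Step 4: +3 fires, +3 burnt (F count now 3)
Step 5: +1 fires, +3 burnt (F count now 1)
Step 6: +2 fires, +1 burnt (F count now 2)
Step 7: +2 fires, +2 burnt (F count now 2)
Step 8: +2 fires, +2 burnt (F count now 2)
Step 9: +1 fires, +2 burnt (F count now 1)
Step 10: +0 fires, +1 burnt (F count now 0)
Fire out after step 10
Initially T: 21, now '.': 28
Total burnt (originally-T cells now '.'): 19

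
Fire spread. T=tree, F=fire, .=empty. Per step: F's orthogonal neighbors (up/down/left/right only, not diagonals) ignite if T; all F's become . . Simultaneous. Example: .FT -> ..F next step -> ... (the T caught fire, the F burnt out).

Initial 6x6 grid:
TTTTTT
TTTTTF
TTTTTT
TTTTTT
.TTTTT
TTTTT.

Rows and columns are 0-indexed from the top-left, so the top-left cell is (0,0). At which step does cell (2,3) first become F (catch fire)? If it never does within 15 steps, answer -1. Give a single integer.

Step 1: cell (2,3)='T' (+3 fires, +1 burnt)
Step 2: cell (2,3)='T' (+4 fires, +3 burnt)
Step 3: cell (2,3)='F' (+5 fires, +4 burnt)
  -> target ignites at step 3
Step 4: cell (2,3)='.' (+5 fires, +5 burnt)
Step 5: cell (2,3)='.' (+6 fires, +5 burnt)
Step 6: cell (2,3)='.' (+5 fires, +6 burnt)
Step 7: cell (2,3)='.' (+3 fires, +5 burnt)
Step 8: cell (2,3)='.' (+1 fires, +3 burnt)
Step 9: cell (2,3)='.' (+1 fires, +1 burnt)
Step 10: cell (2,3)='.' (+0 fires, +1 burnt)
  fire out at step 10

3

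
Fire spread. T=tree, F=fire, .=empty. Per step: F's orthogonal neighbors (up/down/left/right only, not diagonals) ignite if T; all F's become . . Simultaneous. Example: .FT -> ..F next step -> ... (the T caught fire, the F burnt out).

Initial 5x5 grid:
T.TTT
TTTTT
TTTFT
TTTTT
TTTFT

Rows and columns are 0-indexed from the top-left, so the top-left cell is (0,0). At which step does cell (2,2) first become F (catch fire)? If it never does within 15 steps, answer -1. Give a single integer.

Step 1: cell (2,2)='F' (+6 fires, +2 burnt)
  -> target ignites at step 1
Step 2: cell (2,2)='.' (+7 fires, +6 burnt)
Step 3: cell (2,2)='.' (+6 fires, +7 burnt)
Step 4: cell (2,2)='.' (+2 fires, +6 burnt)
Step 5: cell (2,2)='.' (+1 fires, +2 burnt)
Step 6: cell (2,2)='.' (+0 fires, +1 burnt)
  fire out at step 6

1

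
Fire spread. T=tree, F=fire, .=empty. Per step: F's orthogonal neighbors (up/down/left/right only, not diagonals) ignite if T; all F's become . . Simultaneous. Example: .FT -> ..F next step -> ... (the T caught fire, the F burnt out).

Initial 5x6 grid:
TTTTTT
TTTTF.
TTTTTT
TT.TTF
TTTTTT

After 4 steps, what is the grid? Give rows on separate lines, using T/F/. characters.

Step 1: 6 trees catch fire, 2 burn out
  TTTTFT
  TTTF..
  TTTTFF
  TT.TF.
  TTTTTF
Step 2: 6 trees catch fire, 6 burn out
  TTTF.F
  TTF...
  TTTF..
  TT.F..
  TTTTF.
Step 3: 4 trees catch fire, 6 burn out
  TTF...
  TF....
  TTF...
  TT....
  TTTF..
Step 4: 4 trees catch fire, 4 burn out
  TF....
  F.....
  TF....
  TT....
  TTF...

TF....
F.....
TF....
TT....
TTF...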